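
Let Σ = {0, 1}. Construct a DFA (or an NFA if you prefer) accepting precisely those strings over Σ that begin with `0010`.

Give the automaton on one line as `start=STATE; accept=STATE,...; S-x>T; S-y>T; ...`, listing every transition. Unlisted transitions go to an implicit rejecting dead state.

start=S0; accept=S4; S0-0>S1; S0-1>S5; S1-0>S2; S1-1>S5; S2-0>S5; S2-1>S3; S3-0>S4; S3-1>S5; S4-0>S4; S4-1>S4; S5-0>S5; S5-1>S5

Check the first 4 symbols one by one: S0 through S3 record how many have matched `0010` so far; any wrong symbol goes to the dead state S5. After all 4 match we enter the accepting sink S4.
6 states suffice.
        0   1  
>  S0   S1  S5 
   S1   S2  S5 
   S2   S5  S3 
   S3   S4  S5 
 * S4   S4  S4 
   S5   S5  S5 
(> = start, * = accepting)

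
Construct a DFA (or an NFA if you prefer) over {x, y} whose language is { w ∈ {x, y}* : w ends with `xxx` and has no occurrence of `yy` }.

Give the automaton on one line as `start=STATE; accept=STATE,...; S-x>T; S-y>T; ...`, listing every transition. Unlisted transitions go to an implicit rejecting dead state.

start=s0; accept=s5; s0-x>s1; s0-y>s2; s1-x>s3; s1-y>s2; s2-x>s1; s2-y>s4; s3-x>s5; s3-y>s2; s4-x>s6; s4-y>s4; s5-x>s5; s5-y>s2; s6-x>s7; s6-y>s4; s7-x>s8; s7-y>s4; s8-x>s8; s8-y>s4

Handle the two conditions separately and then intersect. The first has 4 states tracking how much of the suffix `xxx` has currently been matched; the second has 3 states tracking partial matches of the forbidden pattern `yy`. A product state is a pair (one from each), accepting exactly when both do.
9 states suffice.
        x   y  
>  s0   s1  s2 
   s1   s3  s2 
   s2   s1  s4 
   s3   s5  s2 
   s4   s6  s4 
 * s5   s5  s2 
   s6   s7  s4 
   s7   s8  s4 
   s8   s8  s4 
(> = start, * = accepting)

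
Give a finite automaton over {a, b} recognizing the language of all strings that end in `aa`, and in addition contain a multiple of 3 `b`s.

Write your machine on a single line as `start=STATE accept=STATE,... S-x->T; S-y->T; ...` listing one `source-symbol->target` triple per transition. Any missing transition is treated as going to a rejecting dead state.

start=S0; accept=S3; S0-a->S1; S0-b->S2; S1-a->S3; S1-b->S2; S2-a->S2; S2-b->S4; S3-a->S3; S3-b->S2; S4-a->S4; S4-b->S0

Run two small machines in parallel and take their product. One (3 states) tracks how much of the suffix `aa` has currently been matched; the other (3 states) tracks the count of `b`s modulo 3. Each combined state is a pair, one component from each; accept when both components accept. After merging equivalent states the machine shrinks.
5 states suffice.
        a   b  
>  S0   S1  S2 
   S1   S3  S2 
   S2   S2  S4 
 * S3   S3  S2 
   S4   S4  S0 
(> = start, * = accepting)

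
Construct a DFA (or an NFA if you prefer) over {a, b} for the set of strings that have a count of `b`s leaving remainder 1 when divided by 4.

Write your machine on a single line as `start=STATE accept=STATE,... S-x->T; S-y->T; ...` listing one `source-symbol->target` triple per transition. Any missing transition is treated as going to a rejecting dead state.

start=s0; accept=s1; s0-a->s0; s0-b->s1; s1-a->s1; s1-b->s2; s2-a->s2; s2-b->s3; s3-a->s3; s3-b->s0

The only thing that matters is how many `b`s have appeared, reduced mod 4. Use one state per residue: s0 for 0, …, s3 for 3. Reading `b` moves to the next residue; anything else stays put. s1 is accepting.
        a   b  
>  s0   s0  s1 
 * s1   s1  s2 
   s2   s2  s3 
   s3   s3  s0 
(> = start, * = accepting)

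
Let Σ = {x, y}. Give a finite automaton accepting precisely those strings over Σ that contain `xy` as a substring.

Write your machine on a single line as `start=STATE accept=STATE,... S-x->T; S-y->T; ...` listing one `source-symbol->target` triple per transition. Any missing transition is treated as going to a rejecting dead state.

States A..B record the length of the longest prefix of `xy` that matches the current input suffix. Reaching C means `xy` has been seen, and we stay there forever. Accept from C.
With 3 states:
       x  y 
>  A   B  A 
   B   B  C 
 * C   C  C 
(> = start, * = accepting)

start=A; accept=C; A-x->B; A-y->A; B-x->B; B-y->C; C-x->C; C-y->C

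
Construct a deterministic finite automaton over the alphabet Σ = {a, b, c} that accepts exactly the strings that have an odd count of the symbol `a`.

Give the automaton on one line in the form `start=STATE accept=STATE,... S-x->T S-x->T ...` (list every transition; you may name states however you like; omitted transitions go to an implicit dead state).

start=q0 accept=q1 q0-a->q1 q0-b->q0 q0-c->q0 q1-a->q0 q1-b->q1 q1-c->q1

Keep the running count of `a`s modulo 2: each `a` advances along the cycle q0 → q1 → q0 while other symbols loop. Accept at q1.
A 2-state machine:
        a   b   c  
>  q0   q1  q0  q0 
 * q1   q0  q1  q1 
(> = start, * = accepting)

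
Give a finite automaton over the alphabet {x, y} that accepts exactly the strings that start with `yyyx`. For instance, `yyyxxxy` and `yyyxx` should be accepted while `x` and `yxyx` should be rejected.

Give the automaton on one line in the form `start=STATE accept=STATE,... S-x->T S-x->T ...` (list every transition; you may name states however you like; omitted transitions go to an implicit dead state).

start=A accept=E A-x->F A-y->B B-x->F B-y->C C-x->F C-y->D D-x->E D-y->F E-x->E E-y->E F-x->F F-y->F

Check the first 4 symbols one by one: A through D record how many have matched `yyyx` so far; any wrong symbol goes to the dead state F. After all 4 match we enter the accepting sink E.
6 states suffice.
       x  y 
>  A   F  B 
   B   F  C 
   C   F  D 
   D   E  F 
 * E   E  E 
   F   F  F 
(> = start, * = accepting)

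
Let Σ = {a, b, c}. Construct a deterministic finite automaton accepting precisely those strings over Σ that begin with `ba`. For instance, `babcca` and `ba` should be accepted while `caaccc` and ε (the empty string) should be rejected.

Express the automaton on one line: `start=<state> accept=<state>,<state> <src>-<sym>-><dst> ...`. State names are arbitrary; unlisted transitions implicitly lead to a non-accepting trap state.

Walk along `ba` while the input agrees: from q0 take `b` to q1, and so on. Any deviation drops to the rejecting sink q3. Once q2 is reached the prefix is confirmed and every continuation is accepted.
        a   b   c  
>  q0   q3  q1  q3 
   q1   q2  q3  q3 
 * q2   q2  q2  q2 
   q3   q3  q3  q3 
(> = start, * = accepting)

start=q0 accept=q2 q0-a->q3 q0-b->q1 q0-c->q3 q1-a->q2 q1-b->q3 q1-c->q3 q2-a->q2 q2-b->q2 q2-c->q2 q3-a->q3 q3-b->q3 q3-c->q3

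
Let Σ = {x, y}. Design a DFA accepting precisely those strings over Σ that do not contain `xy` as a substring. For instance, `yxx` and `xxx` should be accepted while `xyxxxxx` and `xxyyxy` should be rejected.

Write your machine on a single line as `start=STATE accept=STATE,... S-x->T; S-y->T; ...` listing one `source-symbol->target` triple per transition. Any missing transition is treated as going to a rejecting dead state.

start=A; accept=A,B; A-x->B; A-y->A; B-x->B; B-y->C; C-x->C; C-y->C

Track partial matches of the forbidden pattern `xy`. State C is a dead state reached once `xy` has occurred; every other state accepts. A means no part of `xy` is currently matched.
A 3-state machine:
       x  y 
>* A   B  A 
 * B   B  C 
   C   C  C 
(> = start, * = accepting)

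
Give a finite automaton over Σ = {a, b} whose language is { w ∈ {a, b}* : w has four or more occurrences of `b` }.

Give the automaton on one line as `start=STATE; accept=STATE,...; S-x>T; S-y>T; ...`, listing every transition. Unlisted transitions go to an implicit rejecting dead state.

start=s0; accept=s4,s5; s0-a>s0; s0-b>s1; s1-a>s1; s1-b>s2; s2-a>s2; s2-b>s3; s3-a>s3; s3-b>s4; s4-a>s4; s4-b>s5; s5-a>s5; s5-b>s5

Only the number of `b`s matters, and only up to 5. Make a chain s0 → s1 → s2 → s3 → s4 → s5 advanced by each `b` (with s5 absorbing); every other symbol self-loops. The accepting set is {s4, s5}.
        a   b  
>  s0   s0  s1 
   s1   s1  s2 
   s2   s2  s3 
   s3   s3  s4 
 * s4   s4  s5 
 * s5   s5  s5 
(> = start, * = accepting)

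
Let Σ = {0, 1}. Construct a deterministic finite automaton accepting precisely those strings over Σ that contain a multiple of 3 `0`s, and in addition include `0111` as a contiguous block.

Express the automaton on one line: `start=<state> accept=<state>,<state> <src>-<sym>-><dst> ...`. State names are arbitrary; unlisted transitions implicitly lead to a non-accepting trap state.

start=S0 accept=S12 S0-0->S1 S0-1->S0 S1-0->S2 S1-1->S3 S2-0->S4 S2-1->S5 S3-0->S2 S3-1->S6 S4-0->S1 S4-1->S7 S5-0->S4 S5-1->S8 S6-0->S2 S6-1->S9 S7-0->S1 S7-1->S10 S8-0->S4 S8-1->S11 S9-0->S11 S9-1->S9 S10-0->S1 S10-1->S12 S11-0->S12 S11-1->S11 S12-0->S9 S12-1->S12

Build one automaton per condition and run them in lockstep. The first has 3 states tracking the count of `0`s modulo 3; the second has 5 states tracking whether and how much of `0111` has been seen. A product state is a pair (one from each), accepting exactly when both do.
With 13 states:
          0    1  
>  S0     S1   S0 
   S1     S2   S3 
   S2     S4   S5 
   S3     S2   S6 
   S4     S1   S7 
   S5     S4   S8 
   S6     S2   S9 
   S7     S1  S10 
   S8     S4  S11 
   S9    S11   S9 
   S10    S1  S12 
   S11   S12  S11 
 * S12    S9  S12 
(> = start, * = accepting)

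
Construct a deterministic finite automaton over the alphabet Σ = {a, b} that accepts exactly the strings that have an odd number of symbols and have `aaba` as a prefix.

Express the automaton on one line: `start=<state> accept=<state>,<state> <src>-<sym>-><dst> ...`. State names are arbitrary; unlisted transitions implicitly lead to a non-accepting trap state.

start=s0 accept=s6 s0-a->s1 s0-b->s2 s1-a->s3 s1-b->s2 s2-a->s2 s2-b->s2 s3-a->s2 s3-b->s4 s4-a->s5 s4-b->s2 s5-a->s6 s5-b->s6 s6-a->s5 s6-b->s5

Handle the two conditions separately and then intersect. One (2 states) tracks the input length modulo 2; the other (6 states) tracks whether the input so far still matches the prefix `aaba`. Each combined state is a pair, one component from each; accept when both components accept. Equivalent product states are then merged.
        a   b  
>  s0   s1  s2 
   s1   s3  s2 
   s2   s2  s2 
   s3   s2  s4 
   s4   s5  s2 
   s5   s6  s6 
 * s6   s5  s5 
(> = start, * = accepting)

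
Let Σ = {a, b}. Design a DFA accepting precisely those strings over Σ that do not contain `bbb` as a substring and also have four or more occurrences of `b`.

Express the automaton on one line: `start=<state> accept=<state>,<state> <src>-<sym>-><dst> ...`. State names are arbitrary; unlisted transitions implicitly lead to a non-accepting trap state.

Run two small machines in parallel and take their product. The first has 4 states tracking partial matches of the forbidden pattern `bbb`; the second has 6 states tracking the count of `b`s, saturating at 5. A product state is a pair (one from each), accepting exactly when both do.
18 states suffice.
          a    b  
>  q0     q0   q1 
   q1     q2   q3 
   q2     q2   q4 
   q3     q5   q6 
   q4     q5   q7 
   q5     q5   q8 
   q6     q6   q9 
   q7    q10   q9 
   q8    q10  q11 
   q9     q9  q12 
   q10   q10  q13 
 * q11   q14  q12 
   q12   q12  q12 
 * q13   q14  q15 
 * q14   q14  q16 
 * q15   q17  q12 
 * q16   q17  q15 
 * q17   q17  q16 
(> = start, * = accepting)

start=q0 accept=q11,q13,q14,q15,q16,q17 q0-a->q0 q0-b->q1 q1-a->q2 q1-b->q3 q2-a->q2 q2-b->q4 q3-a->q5 q3-b->q6 q4-a->q5 q4-b->q7 q5-a->q5 q5-b->q8 q6-a->q6 q6-b->q9 q7-a->q10 q7-b->q9 q8-a->q10 q8-b->q11 q9-a->q9 q9-b->q12 q10-a->q10 q10-b->q13 q11-a->q14 q11-b->q12 q12-a->q12 q12-b->q12 q13-a->q14 q13-b->q15 q14-a->q14 q14-b->q16 q15-a->q17 q15-b->q12 q16-a->q17 q16-b->q15 q17-a->q17 q17-b->q16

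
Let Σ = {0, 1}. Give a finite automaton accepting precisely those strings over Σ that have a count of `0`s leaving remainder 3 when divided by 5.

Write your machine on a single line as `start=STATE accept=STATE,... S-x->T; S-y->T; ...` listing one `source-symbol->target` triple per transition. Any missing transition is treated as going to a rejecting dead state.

start=q0; accept=q3; q0-0->q1; q0-1->q0; q1-0->q2; q1-1->q1; q2-0->q3; q2-1->q2; q3-0->q4; q3-1->q3; q4-0->q0; q4-1->q4

The only thing that matters is how many `0`s have appeared, reduced mod 5. Use one state per residue: q0 for 0, …, q4 for 4. Reading `0` moves to the next residue; anything else stays put. q3 is accepting.
A 5-state machine:
        0   1  
>  q0   q1  q0 
   q1   q2  q1 
   q2   q3  q2 
 * q3   q4  q3 
   q4   q0  q4 
(> = start, * = accepting)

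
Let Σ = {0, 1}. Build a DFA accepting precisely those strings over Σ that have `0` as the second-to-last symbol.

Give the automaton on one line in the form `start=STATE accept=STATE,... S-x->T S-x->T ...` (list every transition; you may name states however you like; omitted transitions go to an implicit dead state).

Because acceptance depends on a position counted from the end, the machine has to buffer the most recent 2 symbols. Make each state the string of the last up-to-2 symbols read; on input `x` shift the window left and append `x`. Accept when the buffered window has length 2 and begins with `0`.
7 states suffice.
        0   1  
>  S0   S1  S2 
   S1   S3  S4 
   S2   S5  S6 
 * S3   S3  S4 
 * S4   S5  S6 
   S5   S3  S4 
   S6   S5  S6 
(> = start, * = accepting)

start=S0 accept=S3,S4 S0-0->S1 S0-1->S2 S1-0->S3 S1-1->S4 S2-0->S5 S2-1->S6 S3-0->S3 S3-1->S4 S4-0->S5 S4-1->S6 S5-0->S3 S5-1->S4 S6-0->S5 S6-1->S6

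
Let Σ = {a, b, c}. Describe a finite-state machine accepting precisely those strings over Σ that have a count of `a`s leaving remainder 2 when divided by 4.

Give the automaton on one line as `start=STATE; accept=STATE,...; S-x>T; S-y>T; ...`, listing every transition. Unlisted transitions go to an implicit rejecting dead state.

start=q0; accept=q2; q0-a>q1; q0-b>q0; q0-c>q0; q1-a>q2; q1-b>q1; q1-c>q1; q2-a>q3; q2-b>q2; q2-c>q2; q3-a>q0; q3-b>q3; q3-c>q3

The only thing that matters is how many `a`s have appeared, reduced mod 4. Use one state per residue: q0 for 0, …, q3 for 3. Reading `a` moves to the next residue; anything else stays put. q2 is accepting.
A 4-state machine:
        a   b   c  
>  q0   q1  q0  q0 
   q1   q2  q1  q1 
 * q2   q3  q2  q2 
   q3   q0  q3  q3 
(> = start, * = accepting)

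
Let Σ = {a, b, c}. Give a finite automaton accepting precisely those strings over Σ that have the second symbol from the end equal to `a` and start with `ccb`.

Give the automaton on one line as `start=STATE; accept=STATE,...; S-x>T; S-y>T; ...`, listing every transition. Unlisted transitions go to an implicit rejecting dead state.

start=q0; accept=q6,q7; q0-a>q1; q0-b>q1; q0-c>q2; q1-a>q1; q1-b>q1; q1-c>q1; q2-a>q1; q2-b>q1; q2-c>q3; q3-a>q1; q3-b>q4; q3-c>q1; q4-a>q5; q4-b>q4; q4-c>q4; q5-a>q6; q5-b>q7; q5-c>q7; q6-a>q6; q6-b>q7; q6-c>q7; q7-a>q5; q7-b>q4; q7-c>q4

Run two small machines in parallel and take their product. One (13 states) tracks the last 2 symbols read; the other (5 states) tracks whether the input so far still matches the prefix `ccb`. Each combined state is a pair, one component from each; accept when both components accept. Minimizing collapses redundant product states.
8 states suffice.
        a   b   c  
>  q0   q1  q1  q2 
   q1   q1  q1  q1 
   q2   q1  q1  q3 
   q3   q1  q4  q1 
   q4   q5  q4  q4 
   q5   q6  q7  q7 
 * q6   q6  q7  q7 
 * q7   q5  q4  q4 
(> = start, * = accepting)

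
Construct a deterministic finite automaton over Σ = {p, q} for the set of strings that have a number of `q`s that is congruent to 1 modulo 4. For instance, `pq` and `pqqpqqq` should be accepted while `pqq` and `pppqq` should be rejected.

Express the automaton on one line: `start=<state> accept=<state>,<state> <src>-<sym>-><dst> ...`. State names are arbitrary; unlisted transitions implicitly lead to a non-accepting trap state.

Keep the running count of `q`s modulo 4: each `q` advances along the cycle A → B → C → D → A while other symbols loop. Accept at B.
4 states suffice.
       p  q 
>  A   A  B 
 * B   B  C 
   C   C  D 
   D   D  A 
(> = start, * = accepting)

start=A accept=B A-p->A A-q->B B-p->B B-q->C C-p->C C-q->D D-p->D D-q->A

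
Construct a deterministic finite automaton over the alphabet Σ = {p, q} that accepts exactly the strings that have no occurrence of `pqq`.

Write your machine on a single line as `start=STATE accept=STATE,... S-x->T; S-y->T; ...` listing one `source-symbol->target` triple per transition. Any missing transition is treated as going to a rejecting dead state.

Track partial matches of the forbidden pattern `pqq`. State S3 is a dead state reached once `pqq` has occurred; every other state accepts. S0 means no part of `pqq` is currently matched.
With 4 states:
        p   q  
>* S0   S1  S0 
 * S1   S1  S2 
 * S2   S1  S3 
   S3   S3  S3 
(> = start, * = accepting)

start=S0; accept=S0,S1,S2; S0-p->S1; S0-q->S0; S1-p->S1; S1-q->S2; S2-p->S1; S2-q->S3; S3-p->S3; S3-q->S3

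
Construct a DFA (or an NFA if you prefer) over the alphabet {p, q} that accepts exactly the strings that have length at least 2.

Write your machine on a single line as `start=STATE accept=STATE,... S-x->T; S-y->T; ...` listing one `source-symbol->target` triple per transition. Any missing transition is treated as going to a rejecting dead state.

start=s0; accept=s2,s3; s0-p->s1; s0-q->s1; s1-p->s2; s1-q->s2; s2-p->s3; s2-q->s3; s3-p->s3; s3-q->s3

We only need to distinguish lengths 0, 1, …, 2, and '>2'. Chain s0 → s1 → s2 → s3 on every symbol, with s3 looping. Accepting states: {s2, s3}.
With 4 states:
        p   q  
>  s0   s1  s1 
   s1   s2  s2 
 * s2   s3  s3 
 * s3   s3  s3 
(> = start, * = accepting)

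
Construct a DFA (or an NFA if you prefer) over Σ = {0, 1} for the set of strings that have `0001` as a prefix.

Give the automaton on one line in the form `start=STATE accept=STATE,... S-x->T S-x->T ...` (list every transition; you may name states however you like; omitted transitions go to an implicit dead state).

start=A accept=E A-0->B A-1->F B-0->C B-1->F C-0->D C-1->F D-0->F D-1->E E-0->E E-1->E F-0->F F-1->F

Check the first 4 symbols one by one: A through D record how many have matched `0001` so far; any wrong symbol goes to the dead state F. After all 4 match we enter the accepting sink E.
With 6 states:
       0  1 
>  A   B  F 
   B   C  F 
   C   D  F 
   D   F  E 
 * E   E  E 
   F   F  F 
(> = start, * = accepting)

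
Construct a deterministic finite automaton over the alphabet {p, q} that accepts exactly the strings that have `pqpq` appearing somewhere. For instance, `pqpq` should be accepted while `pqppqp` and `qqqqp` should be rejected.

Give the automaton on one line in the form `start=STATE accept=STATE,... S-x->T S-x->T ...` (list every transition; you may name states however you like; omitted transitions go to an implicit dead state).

start=s0 accept=s4 s0-p->s1 s0-q->s0 s1-p->s1 s1-q->s2 s2-p->s3 s2-q->s0 s3-p->s1 s3-q->s4 s4-p->s4 s4-q->s4

States s0..s3 record the length of the longest prefix of `pqpq` that matches the current input suffix. Reaching s4 means `pqpq` has been seen, and we stay there forever. Accept from s4.
        p   q  
>  s0   s1  s0 
   s1   s1  s2 
   s2   s3  s0 
   s3   s1  s4 
 * s4   s4  s4 
(> = start, * = accepting)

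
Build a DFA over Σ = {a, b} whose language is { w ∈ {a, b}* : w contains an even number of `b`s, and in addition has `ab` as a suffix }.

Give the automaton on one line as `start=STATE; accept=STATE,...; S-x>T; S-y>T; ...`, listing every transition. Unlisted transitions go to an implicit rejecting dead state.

Build one automaton per condition and run them in lockstep. One (2 states) tracks the count of `b`s modulo 2; the other (3 states) tracks how much of the suffix `ab` has currently been matched. Each combined state is a pair, one component from each; accept when both components accept. Equivalent product states are then merged.
With 4 states:
        a   b  
>  q0   q0  q1 
   q1   q2  q0 
   q2   q2  q3 
 * q3   q0  q1 
(> = start, * = accepting)

start=q0; accept=q3; q0-a>q0; q0-b>q1; q1-a>q2; q1-b>q0; q2-a>q2; q2-b>q3; q3-a>q0; q3-b>q1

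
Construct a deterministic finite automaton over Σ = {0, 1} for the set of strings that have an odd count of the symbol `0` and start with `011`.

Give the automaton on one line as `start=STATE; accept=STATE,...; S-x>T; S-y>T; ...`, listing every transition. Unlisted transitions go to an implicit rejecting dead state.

start=q0; accept=q4; q0-0>q1; q0-1>q2; q1-0>q2; q1-1>q3; q2-0>q2; q2-1>q2; q3-0>q2; q3-1>q4; q4-0>q5; q4-1>q4; q5-0>q4; q5-1>q5

Build one automaton per condition and run them in lockstep. One (2 states) tracks the count of `0`s modulo 2; the other (5 states) tracks whether the input so far still matches the prefix `011`. Each combined state is a pair, one component from each; accept when both components accept. After merging equivalent states the machine shrinks.
With 6 states:
        0   1  
>  q0   q1  q2 
   q1   q2  q3 
   q2   q2  q2 
   q3   q2  q4 
 * q4   q5  q4 
   q5   q4  q5 
(> = start, * = accepting)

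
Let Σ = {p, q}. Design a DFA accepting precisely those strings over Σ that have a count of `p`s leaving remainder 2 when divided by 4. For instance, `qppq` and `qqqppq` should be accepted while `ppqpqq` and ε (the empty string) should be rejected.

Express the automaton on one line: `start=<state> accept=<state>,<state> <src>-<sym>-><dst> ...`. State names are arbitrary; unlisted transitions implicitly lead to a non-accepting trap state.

start=S0 accept=S2 S0-p->S1 S0-q->S0 S1-p->S2 S1-q->S1 S2-p->S3 S2-q->S2 S3-p->S0 S3-q->S3

The only thing that matters is how many `p`s have appeared, reduced mod 4. Use one state per residue: S0 for 0, …, S3 for 3. Reading `p` moves to the next residue; anything else stays put. S2 is accepting.
4 states suffice.
        p   q  
>  S0   S1  S0 
   S1   S2  S1 
 * S2   S3  S2 
   S3   S0  S3 
(> = start, * = accepting)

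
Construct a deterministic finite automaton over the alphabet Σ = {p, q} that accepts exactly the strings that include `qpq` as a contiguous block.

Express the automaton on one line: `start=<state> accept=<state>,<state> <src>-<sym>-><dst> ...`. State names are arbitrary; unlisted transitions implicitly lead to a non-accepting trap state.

Track how much of `qpq` has been matched so far: state s0 is no progress, s3 is the absorbing accept state reached once `qpq` has occurred. Intermediate states record partial matches; on a mismatch, fall back to the longest reusable overlap.
A 4-state machine:
        p   q  
>  s0   s0  s1 
   s1   s2  s1 
   s2   s0  s3 
 * s3   s3  s3 
(> = start, * = accepting)

start=s0 accept=s3 s0-p->s0 s0-q->s1 s1-p->s2 s1-q->s1 s2-p->s0 s2-q->s3 s3-p->s3 s3-q->s3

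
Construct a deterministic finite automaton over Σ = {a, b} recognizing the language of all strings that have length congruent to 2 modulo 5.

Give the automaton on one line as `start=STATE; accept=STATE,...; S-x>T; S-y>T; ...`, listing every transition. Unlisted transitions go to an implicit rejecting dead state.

Only the length mod 5 matters, so use a 5-cycle: from any state, every input symbol moves to the next state, wrapping S4 back to S0. Mark S2 accepting.
5 states suffice.
        a   b  
>  S0   S1  S1 
   S1   S2  S2 
 * S2   S3  S3 
   S3   S4  S4 
   S4   S0  S0 
(> = start, * = accepting)

start=S0; accept=S2; S0-a>S1; S0-b>S1; S1-a>S2; S1-b>S2; S2-a>S3; S2-b>S3; S3-a>S4; S3-b>S4; S4-a>S0; S4-b>S0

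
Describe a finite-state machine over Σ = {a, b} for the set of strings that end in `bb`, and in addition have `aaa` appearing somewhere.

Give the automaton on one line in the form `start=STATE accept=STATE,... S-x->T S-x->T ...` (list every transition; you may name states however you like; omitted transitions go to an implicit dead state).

Handle the two conditions separately and then intersect. The first has 3 states tracking how much of the suffix `bb` has currently been matched; the second has 4 states tracking whether and how much of `aaa` has been seen. A product state is a pair (one from each), accepting exactly when both do.
With 8 states:
        a   b  
>  q0   q1  q2 
   q1   q3  q2 
   q2   q1  q4 
   q3   q5  q2 
   q4   q1  q4 
   q5   q5  q6 
   q6   q5  q7 
 * q7   q5  q7 
(> = start, * = accepting)

start=q0 accept=q7 q0-a->q1 q0-b->q2 q1-a->q3 q1-b->q2 q2-a->q1 q2-b->q4 q3-a->q5 q3-b->q2 q4-a->q1 q4-b->q4 q5-a->q5 q5-b->q6 q6-a->q5 q6-b->q7 q7-a->q5 q7-b->q7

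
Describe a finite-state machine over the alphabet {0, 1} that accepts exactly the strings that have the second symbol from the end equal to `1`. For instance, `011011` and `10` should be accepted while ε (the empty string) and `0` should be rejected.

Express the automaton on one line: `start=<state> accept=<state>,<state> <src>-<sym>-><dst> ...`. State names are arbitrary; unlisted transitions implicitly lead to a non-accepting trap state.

start=q0 accept=q5,q6 q0-0->q1 q0-1->q2 q1-0->q3 q1-1->q4 q2-0->q5 q2-1->q6 q3-0->q3 q3-1->q4 q4-0->q5 q4-1->q6 q5-0->q3 q5-1->q4 q6-0->q5 q6-1->q6

Because acceptance depends on a position counted from the end, the machine has to buffer the most recent 2 symbols. Make each state the string of the last up-to-2 symbols read; on input `x` shift the window left and append `x`. Accept when the buffered window has length 2 and begins with `1`.
With 7 states:
        0   1  
>  q0   q1  q2 
   q1   q3  q4 
   q2   q5  q6 
   q3   q3  q4 
   q4   q5  q6 
 * q5   q3  q4 
 * q6   q5  q6 
(> = start, * = accepting)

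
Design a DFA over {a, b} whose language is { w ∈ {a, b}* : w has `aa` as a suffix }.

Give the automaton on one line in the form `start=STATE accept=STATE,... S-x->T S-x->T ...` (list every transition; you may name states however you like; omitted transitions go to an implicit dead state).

start=s0 accept=s2 s0-a->s1 s0-b->s0 s1-a->s2 s1-b->s0 s2-a->s2 s2-b->s0

Let each state record the length of the longest suffix of the input read so far that is also a prefix of `aa`. s1 means the last symbol is `a`; s2 means the last 2 symbols are `aa`. Accept only at s2, where the string currently ends in `aa`.
A 3-state machine:
        a   b  
>  s0   s1  s0 
   s1   s2  s0 
 * s2   s2  s0 
(> = start, * = accepting)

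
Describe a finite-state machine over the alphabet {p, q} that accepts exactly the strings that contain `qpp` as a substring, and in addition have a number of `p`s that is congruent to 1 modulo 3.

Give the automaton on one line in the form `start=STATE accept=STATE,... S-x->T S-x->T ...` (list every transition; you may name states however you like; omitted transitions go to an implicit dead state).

Run two small machines in parallel and take their product. The first has 4 states tracking whether and how much of `qpp` has been seen; the second has 3 states tracking the count of `p`s modulo 3. A product state is a pair (one from each), accepting exactly when both do.
          p    q  
>  S0     S1   S2 
   S1     S3   S4 
   S2     S5   S2 
   S3     S0   S6 
   S4     S7   S4 
   S5     S8   S4 
   S6     S9   S6 
   S7    S10   S6 
   S8    S10   S8 
   S9    S11   S2 
   S10   S11  S10 
 * S11    S8  S11 
(> = start, * = accepting)

start=S0 accept=S11 S0-p->S1 S0-q->S2 S1-p->S3 S1-q->S4 S2-p->S5 S2-q->S2 S3-p->S0 S3-q->S6 S4-p->S7 S4-q->S4 S5-p->S8 S5-q->S4 S6-p->S9 S6-q->S6 S7-p->S10 S7-q->S6 S8-p->S10 S8-q->S8 S9-p->S11 S9-q->S2 S10-p->S11 S10-q->S10 S11-p->S8 S11-q->S11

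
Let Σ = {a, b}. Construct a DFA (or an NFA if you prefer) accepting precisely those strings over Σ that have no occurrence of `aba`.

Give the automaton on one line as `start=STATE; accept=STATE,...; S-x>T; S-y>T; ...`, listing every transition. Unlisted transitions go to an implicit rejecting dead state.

This is the complement of 'contains `aba`'. Use the same substring-matching states — q0 through q3 holding how much of `aba` has just been matched — but flip the accepting set: everything except the trap q3 accepts.
With 4 states:
        a   b  
>* q0   q1  q0 
 * q1   q1  q2 
 * q2   q3  q0 
   q3   q3  q3 
(> = start, * = accepting)

start=q0; accept=q0,q1,q2; q0-a>q1; q0-b>q0; q1-a>q1; q1-b>q2; q2-a>q3; q2-b>q0; q3-a>q3; q3-b>q3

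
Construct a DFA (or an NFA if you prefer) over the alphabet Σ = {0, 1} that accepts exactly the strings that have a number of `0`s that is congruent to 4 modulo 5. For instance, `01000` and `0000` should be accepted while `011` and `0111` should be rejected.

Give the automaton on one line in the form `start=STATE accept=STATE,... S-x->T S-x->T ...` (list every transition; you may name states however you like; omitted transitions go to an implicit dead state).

The only thing that matters is how many `0`s have appeared, reduced mod 5. Use one state per residue: q0 for 0, …, q4 for 4. Reading `0` moves to the next residue; anything else stays put. q4 is accepting.
With 5 states:
        0   1  
>  q0   q1  q0 
   q1   q2  q1 
   q2   q3  q2 
   q3   q4  q3 
 * q4   q0  q4 
(> = start, * = accepting)

start=q0 accept=q4 q0-0->q1 q0-1->q0 q1-0->q2 q1-1->q1 q2-0->q3 q2-1->q2 q3-0->q4 q3-1->q3 q4-0->q0 q4-1->q4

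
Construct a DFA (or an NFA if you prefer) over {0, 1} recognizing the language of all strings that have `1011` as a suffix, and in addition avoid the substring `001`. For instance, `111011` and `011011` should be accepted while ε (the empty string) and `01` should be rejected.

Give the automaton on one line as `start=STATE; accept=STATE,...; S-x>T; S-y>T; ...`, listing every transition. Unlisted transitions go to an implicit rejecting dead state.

Handle the two conditions separately and then intersect. One (5 states) tracks how much of the suffix `1011` has currently been matched; the other (4 states) tracks partial matches of the forbidden pattern `001`. Each combined state is a pair, one component from each; accept when both components accept. Minimizing collapses redundant product states.
With 7 states:
        0   1  
>  s0   s1  s2 
   s1   s3  s2 
   s2   s4  s2 
   s3   s3  s3 
   s4   s3  s5 
   s5   s4  s6 
 * s6   s4  s2 
(> = start, * = accepting)

start=s0; accept=s6; s0-0>s1; s0-1>s2; s1-0>s3; s1-1>s2; s2-0>s4; s2-1>s2; s3-0>s3; s3-1>s3; s4-0>s3; s4-1>s5; s5-0>s4; s5-1>s6; s6-0>s4; s6-1>s2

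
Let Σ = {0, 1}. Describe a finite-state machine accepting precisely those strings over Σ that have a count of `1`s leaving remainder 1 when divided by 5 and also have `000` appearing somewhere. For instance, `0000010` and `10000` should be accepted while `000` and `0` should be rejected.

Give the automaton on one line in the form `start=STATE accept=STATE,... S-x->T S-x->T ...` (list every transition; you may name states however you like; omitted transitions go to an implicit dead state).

Build one automaton per condition and run them in lockstep. One (5 states) tracks the count of `1`s modulo 5; the other (4 states) tracks whether and how much of `000` has been seen. Each combined state is a pair, one component from each; accept when both components accept.
20 states suffice.
          0    1  
>  q0     q1   q2 
   q1     q3   q2 
   q2     q4   q5 
   q3     q6   q2 
   q4     q7   q5 
   q5     q8   q9 
   q6     q6  q10 
   q7    q10   q5 
   q8    q11   q9 
   q9    q12  q13 
 * q10   q10  q14 
   q11   q14   q9 
   q12   q15  q13 
   q13   q16   q0 
   q14   q14  q17 
   q15   q17  q13 
   q16   q18   q0 
   q17   q17  q19 
   q18   q19   q0 
   q19   q19   q6 
(> = start, * = accepting)

start=q0 accept=q10 q0-0->q1 q0-1->q2 q1-0->q3 q1-1->q2 q2-0->q4 q2-1->q5 q3-0->q6 q3-1->q2 q4-0->q7 q4-1->q5 q5-0->q8 q5-1->q9 q6-0->q6 q6-1->q10 q7-0->q10 q7-1->q5 q8-0->q11 q8-1->q9 q9-0->q12 q9-1->q13 q10-0->q10 q10-1->q14 q11-0->q14 q11-1->q9 q12-0->q15 q12-1->q13 q13-0->q16 q13-1->q0 q14-0->q14 q14-1->q17 q15-0->q17 q15-1->q13 q16-0->q18 q16-1->q0 q17-0->q17 q17-1->q19 q18-0->q19 q18-1->q0 q19-0->q19 q19-1->q6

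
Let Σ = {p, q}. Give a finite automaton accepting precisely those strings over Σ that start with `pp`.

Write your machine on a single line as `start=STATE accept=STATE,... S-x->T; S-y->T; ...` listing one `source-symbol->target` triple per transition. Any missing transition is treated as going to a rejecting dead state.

start=A; accept=C; A-p->B; A-q->D; B-p->C; B-q->D; C-p->C; C-q->C; D-p->D; D-q->D

Walk along `pp` while the input agrees: from A take `p` to B, and so on. Any deviation drops to the rejecting sink D. Once C is reached the prefix is confirmed and every continuation is accepted.
       p  q 
>  A   B  D 
   B   C  D 
 * C   C  C 
   D   D  D 
(> = start, * = accepting)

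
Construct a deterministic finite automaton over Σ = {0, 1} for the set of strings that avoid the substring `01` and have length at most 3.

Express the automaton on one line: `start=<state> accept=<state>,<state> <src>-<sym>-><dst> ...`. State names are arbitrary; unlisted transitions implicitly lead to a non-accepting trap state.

Run two small machines in parallel and take their product. The first has 3 states tracking partial matches of the forbidden pattern `01`; the second has 5 states tracking the input length, saturating at 4. A product state is a pair (one from each), accepting exactly when both do. Equivalent product states are then merged.
7 states suffice.
        0   1  
>* q0   q1  q2 
 * q1   q3  q4 
 * q2   q3  q5 
 * q3   q6  q4 
   q4   q4  q4 
 * q5   q6  q6 
 * q6   q4  q4 
(> = start, * = accepting)

start=q0 accept=q0,q1,q2,q3,q5,q6 q0-0->q1 q0-1->q2 q1-0->q3 q1-1->q4 q2-0->q3 q2-1->q5 q3-0->q6 q3-1->q4 q4-0->q4 q4-1->q4 q5-0->q6 q5-1->q6 q6-0->q4 q6-1->q4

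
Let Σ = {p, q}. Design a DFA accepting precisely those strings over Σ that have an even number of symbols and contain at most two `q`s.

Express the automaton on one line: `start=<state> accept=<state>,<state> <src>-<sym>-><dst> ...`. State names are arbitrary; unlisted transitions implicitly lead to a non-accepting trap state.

start=A accept=A,D,E A-p->B A-q->C B-p->A B-q->D C-p->D C-q->E D-p->C D-q->F E-p->F E-q->G F-p->E F-q->G G-p->G G-q->G

Run two small machines in parallel and take their product. The first has 2 states tracking the input length modulo 2; the second has 4 states tracking the count of `q`s, saturating at 3. A product state is a pair (one from each), accepting exactly when both do. Equivalent product states are then merged.
With 7 states:
       p  q 
>* A   B  C 
   B   A  D 
   C   D  E 
 * D   C  F 
 * E   F  G 
   F   E  G 
   G   G  G 
(> = start, * = accepting)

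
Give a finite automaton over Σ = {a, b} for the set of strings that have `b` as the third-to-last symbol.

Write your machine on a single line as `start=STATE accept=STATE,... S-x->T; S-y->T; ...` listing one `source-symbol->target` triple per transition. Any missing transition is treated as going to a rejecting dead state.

start=q0; accept=q11,q12,q13,q14; q0-a->q1; q0-b->q2; q1-a->q3; q1-b->q4; q2-a->q5; q2-b->q6; q3-a->q7; q3-b->q8; q4-a->q9; q4-b->q10; q5-a->q11; q5-b->q12; q6-a->q13; q6-b->q14; q7-a->q7; q7-b->q8; q8-a->q9; q8-b->q10; q9-a->q11; q9-b->q12; q10-a->q13; q10-b->q14; q11-a->q7; q11-b->q8; q12-a->q9; q12-b->q10; q13-a->q11; q13-b->q12; q14-a->q13; q14-b->q14

Because acceptance depends on a position counted from the end, the machine has to buffer the most recent 3 symbols. Make each state the string of the last up-to-3 symbols read; on input `x` shift the window left and append `x`. Accept when the buffered window has length 3 and begins with `b`.
A 15-state machine:
          a    b  
>  q0     q1   q2 
   q1     q3   q4 
   q2     q5   q6 
   q3     q7   q8 
   q4     q9  q10 
   q5    q11  q12 
   q6    q13  q14 
   q7     q7   q8 
   q8     q9  q10 
   q9    q11  q12 
   q10   q13  q14 
 * q11    q7   q8 
 * q12    q9  q10 
 * q13   q11  q12 
 * q14   q13  q14 
(> = start, * = accepting)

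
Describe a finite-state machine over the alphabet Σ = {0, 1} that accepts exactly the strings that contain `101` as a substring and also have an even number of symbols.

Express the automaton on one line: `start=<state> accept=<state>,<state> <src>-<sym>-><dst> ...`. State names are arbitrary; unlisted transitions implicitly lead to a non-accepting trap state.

Handle the two conditions separately and then intersect. One (4 states) tracks whether and how much of `101` has been seen; the other (2 states) tracks the input length modulo 2. Each combined state is a pair, one component from each; accept when both components accept.
With 8 states:
        0   1  
>  s0   s1  s2 
   s1   s0  s3 
   s2   s4  s3 
   s3   s5  s2 
   s4   s1  s6 
   s5   s0  s7 
   s6   s7  s7 
 * s7   s6  s6 
(> = start, * = accepting)

start=s0 accept=s7 s0-0->s1 s0-1->s2 s1-0->s0 s1-1->s3 s2-0->s4 s2-1->s3 s3-0->s5 s3-1->s2 s4-0->s1 s4-1->s6 s5-0->s0 s5-1->s7 s6-0->s7 s6-1->s7 s7-0->s6 s7-1->s6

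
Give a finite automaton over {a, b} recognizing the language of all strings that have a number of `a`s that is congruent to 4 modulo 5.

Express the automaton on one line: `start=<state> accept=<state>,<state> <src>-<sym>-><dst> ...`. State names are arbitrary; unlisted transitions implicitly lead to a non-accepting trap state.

start=S0 accept=S4 S0-a->S1 S0-b->S0 S1-a->S2 S1-b->S1 S2-a->S3 S2-b->S2 S3-a->S4 S3-b->S3 S4-a->S0 S4-b->S4

Keep the running count of `a`s modulo 5: each `a` advances along the cycle S0 → S1 → S2 → S3 → S4 → S0 while other symbols loop. Accept at S4.
With 5 states:
        a   b  
>  S0   S1  S0 
   S1   S2  S1 
   S2   S3  S2 
   S3   S4  S3 
 * S4   S0  S4 
(> = start, * = accepting)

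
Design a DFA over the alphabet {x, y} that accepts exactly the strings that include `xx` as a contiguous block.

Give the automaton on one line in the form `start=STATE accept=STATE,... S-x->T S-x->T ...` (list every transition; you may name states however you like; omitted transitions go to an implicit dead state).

Track how much of `xx` has been matched so far: state s0 is no progress, s2 is the absorbing accept state reached once `xx` has occurred. Intermediate states record partial matches; on a mismatch, fall back to the longest reusable overlap.
        x   y  
>  s0   s1  s0 
   s1   s2  s0 
 * s2   s2  s2 
(> = start, * = accepting)

start=s0 accept=s2 s0-x->s1 s0-y->s0 s1-x->s2 s1-y->s0 s2-x->s2 s2-y->s2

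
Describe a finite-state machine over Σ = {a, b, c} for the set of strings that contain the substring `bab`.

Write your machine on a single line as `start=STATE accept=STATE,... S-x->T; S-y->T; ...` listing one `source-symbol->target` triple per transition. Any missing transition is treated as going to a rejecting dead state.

start=S0; accept=S3; S0-a->S0; S0-b->S1; S0-c->S0; S1-a->S2; S1-b->S1; S1-c->S0; S2-a->S0; S2-b->S3; S2-c->S0; S3-a->S3; S3-b->S3; S3-c->S3

States S0..S2 record the length of the longest prefix of `bab` that matches the current input suffix. Reaching S3 means `bab` has been seen, and we stay there forever. Accept from S3.
With 4 states:
        a   b   c  
>  S0   S0  S1  S0 
   S1   S2  S1  S0 
   S2   S0  S3  S0 
 * S3   S3  S3  S3 
(> = start, * = accepting)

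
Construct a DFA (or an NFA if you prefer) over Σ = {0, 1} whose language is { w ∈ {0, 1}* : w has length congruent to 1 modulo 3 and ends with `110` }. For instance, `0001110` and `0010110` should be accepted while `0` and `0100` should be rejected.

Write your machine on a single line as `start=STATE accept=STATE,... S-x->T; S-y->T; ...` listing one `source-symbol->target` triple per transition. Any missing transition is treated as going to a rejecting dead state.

start=S0; accept=S5; S0-0->S1; S0-1->S1; S1-0->S2; S1-1->S3; S2-0->S0; S2-1->S0; S3-0->S0; S3-1->S4; S4-0->S5; S4-1->S1; S5-0->S2; S5-1->S3

Build one automaton per condition and run them in lockstep. The first has 3 states tracking the input length modulo 3; the second has 4 states tracking how much of the suffix `110` has currently been matched. A product state is a pair (one from each), accepting exactly when both do. Equivalent product states are then merged.
A 6-state machine:
        0   1  
>  S0   S1  S1 
   S1   S2  S3 
   S2   S0  S0 
   S3   S0  S4 
   S4   S5  S1 
 * S5   S2  S3 
(> = start, * = accepting)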